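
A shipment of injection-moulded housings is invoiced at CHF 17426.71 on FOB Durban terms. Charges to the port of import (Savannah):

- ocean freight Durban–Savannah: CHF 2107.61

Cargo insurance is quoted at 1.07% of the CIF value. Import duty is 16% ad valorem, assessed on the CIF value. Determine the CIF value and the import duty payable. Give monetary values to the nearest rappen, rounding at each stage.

CIF value: CHF 19745.60; import duty: CHF 3159.30

Let C be the CIF value. C = FOB price + freight + 1.07% × C
C − 1.07% × C = 17426.71 + 2107.61
0.9893 × C = 19534.32
C = 19534.32 / 0.9893 = 19745.60
Insurance premium = 1.07% × 19745.60 = 211.28
Import duty = 19745.60 × 16% = 3159.30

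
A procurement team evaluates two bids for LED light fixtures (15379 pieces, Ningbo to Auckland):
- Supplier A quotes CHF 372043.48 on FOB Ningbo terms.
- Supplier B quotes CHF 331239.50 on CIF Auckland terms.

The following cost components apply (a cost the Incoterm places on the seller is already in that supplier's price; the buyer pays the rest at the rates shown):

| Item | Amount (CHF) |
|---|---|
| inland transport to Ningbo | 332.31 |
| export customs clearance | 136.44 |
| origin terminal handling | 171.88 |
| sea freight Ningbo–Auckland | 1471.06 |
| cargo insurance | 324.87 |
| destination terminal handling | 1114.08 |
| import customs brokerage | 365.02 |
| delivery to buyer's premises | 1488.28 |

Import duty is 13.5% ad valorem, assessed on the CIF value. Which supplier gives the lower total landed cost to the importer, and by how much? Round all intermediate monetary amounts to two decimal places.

Supplier B is cheaper by CHF 48350.90

Supplier A (FOB):
CIF value = FOB price + freight + insurance = 372043.48 + 1471.06 + 324.87 = 373839.41
Import duty = 373839.41 × 13.5% = 50468.32
Buyer bears (A): 1471.06 + 324.87 + 1114.08 + 365.02 + 1488.28 = 4763.31
Landed cost (A) = invoice 372043.48 + 4763.31 + duty 50468.32 = 427275.11
Supplier B (CIF):
The CIF price already equals the CIF value: 331239.50
Import duty = 331239.50 × 13.5% = 44717.33
Buyer bears (B): 1114.08 + 365.02 + 1488.28 = 2967.38
Landed cost (B) = invoice 331239.50 + 2967.38 + duty 44717.33 = 378924.21
Difference = |427275.11 − 378924.21| = 48350.90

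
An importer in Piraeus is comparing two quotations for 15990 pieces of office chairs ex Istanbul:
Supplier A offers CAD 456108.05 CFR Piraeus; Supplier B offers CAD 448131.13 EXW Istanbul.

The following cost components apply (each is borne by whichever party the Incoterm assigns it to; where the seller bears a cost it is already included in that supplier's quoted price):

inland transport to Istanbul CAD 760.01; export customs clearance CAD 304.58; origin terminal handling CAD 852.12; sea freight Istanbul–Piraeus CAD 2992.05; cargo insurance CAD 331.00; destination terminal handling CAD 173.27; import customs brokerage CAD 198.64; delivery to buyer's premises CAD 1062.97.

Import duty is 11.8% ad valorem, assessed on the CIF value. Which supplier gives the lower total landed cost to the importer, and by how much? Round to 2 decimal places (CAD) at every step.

Supplier A (CFR):
CIF value = CFR price + insurance = 456108.05 + 331.00 = 456439.05
Import duty = 456439.05 × 11.8% = 53859.81
Buyer bears (A): 331.00 + 173.27 + 198.64 + 1062.97 = 1765.88
Landed cost (A) = invoice 456108.05 + 1765.88 + duty 53859.81 = 511733.74
Supplier B (EXW):
CIF value = EXW price + inland to port + export clearance + origin terminal + freight + insurance = 448131.13 + 760.01 + 304.58 + 852.12 + 2992.05 + 331.00 = 453370.89
Import duty = 453370.89 × 11.8% = 53497.77
Buyer bears (B): 760.01 + 304.58 + 852.12 + 2992.05 + 331.00 + 173.27 + 198.64 + 1062.97 = 6674.64
Landed cost (B) = invoice 448131.13 + 6674.64 + duty 53497.77 = 508303.54
Difference = |511733.74 − 508303.54| = 3430.20

Supplier B is cheaper by CAD 3430.20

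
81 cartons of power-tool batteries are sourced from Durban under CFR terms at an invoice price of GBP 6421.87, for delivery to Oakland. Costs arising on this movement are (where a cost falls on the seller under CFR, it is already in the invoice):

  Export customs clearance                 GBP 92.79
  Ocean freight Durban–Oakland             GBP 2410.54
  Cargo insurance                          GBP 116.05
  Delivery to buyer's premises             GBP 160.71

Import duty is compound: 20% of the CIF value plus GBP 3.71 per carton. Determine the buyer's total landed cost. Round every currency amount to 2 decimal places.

CFR: the seller pays costs through ocean freight to the destination port, but not insurance.
Already in the invoice (seller's account under CFR): export clearance, freight — exclude.
CIF value = CFR price + insurance = 6421.87 + 116.05 = 6537.92
Ad valorem component: 6537.92 × 20% = 1307.58
Specific component: 81 × 3.71 = 300.51
Import duty = 1307.58 + 300.51 = 1608.09
Buyer bears: insurance 116.05 + delivery 160.71 + duty 1608.09 = 1884.85
Landed cost = invoice 6421.87 + 1884.85 = 8306.72

Total landed cost: GBP 8306.72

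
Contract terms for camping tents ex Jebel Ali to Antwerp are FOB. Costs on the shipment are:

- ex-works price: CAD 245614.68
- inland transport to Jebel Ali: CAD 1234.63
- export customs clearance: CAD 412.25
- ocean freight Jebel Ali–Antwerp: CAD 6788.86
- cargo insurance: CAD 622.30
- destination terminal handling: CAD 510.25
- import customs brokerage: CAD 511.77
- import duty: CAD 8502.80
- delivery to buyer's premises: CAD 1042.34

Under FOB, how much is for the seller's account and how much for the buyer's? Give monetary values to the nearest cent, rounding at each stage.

Seller: CAD 247261.56; buyer: CAD 17978.32

FOB: the seller bears costs until goods are on board at the origin port; the buyer bears freight, insurance and all costs thereafter.
Seller's account: goods 245614.68 + inland to port 1234.63 + export clearance 412.25 = 247261.56
Buyer's account: freight 6788.86 + insurance 622.30 + destination terminal 510.25 + brokerage 511.77 + duty 8502.80 + delivery 1042.34 = 17978.32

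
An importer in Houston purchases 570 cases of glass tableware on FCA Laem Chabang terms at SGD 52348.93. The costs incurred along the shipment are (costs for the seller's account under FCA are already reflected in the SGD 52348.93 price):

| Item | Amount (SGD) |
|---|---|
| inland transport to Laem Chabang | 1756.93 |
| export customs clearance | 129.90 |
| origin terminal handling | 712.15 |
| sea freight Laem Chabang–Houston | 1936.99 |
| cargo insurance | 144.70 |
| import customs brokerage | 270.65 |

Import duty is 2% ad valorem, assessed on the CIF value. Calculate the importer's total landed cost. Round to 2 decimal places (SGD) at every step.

Total landed cost: SGD 56516.28

FCA: the seller delivers export-cleared goods to the carrier; the buyer bears costs from that point.
Already in the invoice (seller's account under FCA): inland to port, export clearance — exclude.
CIF value = FCA price + origin terminal + freight + insurance = 52348.93 + 712.15 + 1936.99 + 144.70 = 55142.77
Import duty = 55142.77 × 2% = 1102.86
Buyer bears: origin terminal 712.15 + freight 1936.99 + insurance 144.70 + brokerage 270.65 + duty 1102.86 = 4167.35
Landed cost = invoice 52348.93 + 4167.35 = 56516.28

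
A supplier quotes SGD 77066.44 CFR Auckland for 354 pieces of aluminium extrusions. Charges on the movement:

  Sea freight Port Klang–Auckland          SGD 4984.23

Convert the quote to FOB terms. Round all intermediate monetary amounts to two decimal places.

From CFR to FOB, the seller no longer bears: freight.
FOB price = 77066.44 − 4984.23 = 72082.21

FOB price: SGD 72082.21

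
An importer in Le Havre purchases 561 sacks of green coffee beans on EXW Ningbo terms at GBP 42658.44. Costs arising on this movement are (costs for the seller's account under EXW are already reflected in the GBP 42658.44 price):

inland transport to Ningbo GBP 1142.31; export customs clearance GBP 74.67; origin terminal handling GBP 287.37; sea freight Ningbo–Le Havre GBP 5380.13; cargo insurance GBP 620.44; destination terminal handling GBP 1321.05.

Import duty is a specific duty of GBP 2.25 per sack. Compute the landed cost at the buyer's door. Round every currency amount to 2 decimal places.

EXW: the seller makes goods available at their premises; the buyer bears all onward costs.
CIF value = EXW price + inland to port + export clearance + origin terminal + freight + insurance = 42658.44 + 1142.31 + 74.67 + 287.37 + 5380.13 + 620.44 = 50163.36
Import duty = 561 × 2.25 = 1262.25
Buyer bears: inland to port 1142.31 + export clearance 74.67 + origin terminal 287.37 + freight 5380.13 + insurance 620.44 + destination terminal 1321.05 + duty 1262.25 = 10088.22
Landed cost = invoice 42658.44 + 10088.22 = 52746.66

Total landed cost: GBP 52746.66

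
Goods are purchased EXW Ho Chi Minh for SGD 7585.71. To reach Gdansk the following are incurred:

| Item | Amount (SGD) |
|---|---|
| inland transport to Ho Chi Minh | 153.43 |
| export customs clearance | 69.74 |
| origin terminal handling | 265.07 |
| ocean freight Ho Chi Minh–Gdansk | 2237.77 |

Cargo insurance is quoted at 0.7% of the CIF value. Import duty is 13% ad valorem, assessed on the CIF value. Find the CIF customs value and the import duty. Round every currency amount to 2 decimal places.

Let C be the CIF value. C = EXW price + pre-shipment costs + freight + 0.7% × C
C − 0.7% × C = 7585.71 + 153.43 + 69.74 + 265.07 + 2237.77
0.993 × C = 10311.72
C = 10311.72 / 0.993 = 10384.41
Insurance premium = 0.7% × 10384.41 = 72.69
Import duty = 10384.41 × 13% = 1349.97

CIF value: SGD 10384.41; import duty: SGD 1349.97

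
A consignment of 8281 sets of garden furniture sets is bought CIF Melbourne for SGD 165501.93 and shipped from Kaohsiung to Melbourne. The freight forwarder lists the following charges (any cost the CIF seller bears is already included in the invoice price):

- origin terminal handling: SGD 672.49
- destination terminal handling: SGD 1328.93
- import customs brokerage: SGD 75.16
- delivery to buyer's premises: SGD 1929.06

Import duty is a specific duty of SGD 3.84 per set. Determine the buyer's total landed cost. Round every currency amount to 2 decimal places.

CIF: the seller pays costs through ocean freight and marine insurance to the destination port.
Already in the invoice (seller's account under CIF): origin terminal — exclude.
The CIF price already equals the CIF value: 165501.93
Import duty = 8281 × 3.84 = 31799.04
Buyer bears: destination terminal 1328.93 + brokerage 75.16 + delivery 1929.06 + duty 31799.04 = 35132.19
Landed cost = invoice 165501.93 + 35132.19 = 200634.12

Total landed cost: SGD 200634.12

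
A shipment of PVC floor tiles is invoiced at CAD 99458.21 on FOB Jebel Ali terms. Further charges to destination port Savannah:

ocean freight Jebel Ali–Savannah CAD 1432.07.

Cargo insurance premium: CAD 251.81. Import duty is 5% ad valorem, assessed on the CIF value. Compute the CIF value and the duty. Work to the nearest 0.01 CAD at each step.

CIF value: CAD 101142.09; import duty: CAD 5057.10

CIF = FOB price + freight + insurance
CIF = 99458.21 + 1432.07 + 251.81 = 101142.09
Import duty = 101142.09 × 5% = 5057.10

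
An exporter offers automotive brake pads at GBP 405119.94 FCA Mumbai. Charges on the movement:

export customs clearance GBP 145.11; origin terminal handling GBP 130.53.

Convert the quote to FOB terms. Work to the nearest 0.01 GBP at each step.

FOB price: GBP 405250.47

Not relevant to the conversion: export clearance — on the seller under both FCA and FOB; already in the FCA price and stays in the FOB price.
From FCA to FOB, the seller additionally bears: origin terminal.
FOB price = 405119.94 + 130.53 = 405250.47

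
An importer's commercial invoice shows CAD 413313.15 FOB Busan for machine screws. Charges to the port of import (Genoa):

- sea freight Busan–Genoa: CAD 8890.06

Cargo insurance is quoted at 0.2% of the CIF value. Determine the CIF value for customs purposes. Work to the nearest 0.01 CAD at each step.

Let C be the CIF value. C = FOB price + freight + 0.2% × C
C − 0.2% × C = 413313.15 + 8890.06
0.998 × C = 422203.21
C = 422203.21 / 0.998 = 423049.31
Insurance premium = 0.2% × 423049.31 = 846.10

CIF value: CAD 423049.31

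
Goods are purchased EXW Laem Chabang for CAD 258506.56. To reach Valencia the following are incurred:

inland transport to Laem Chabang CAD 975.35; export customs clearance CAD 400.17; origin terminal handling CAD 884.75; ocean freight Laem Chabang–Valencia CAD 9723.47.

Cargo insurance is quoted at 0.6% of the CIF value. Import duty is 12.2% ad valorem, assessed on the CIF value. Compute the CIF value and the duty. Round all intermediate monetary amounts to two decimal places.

Let C be the CIF value. C = EXW price + pre-shipment costs + freight + 0.6% × C
C − 0.6% × C = 258506.56 + 975.35 + 400.17 + 884.75 + 9723.47
0.994 × C = 270490.30
C = 270490.30 / 0.994 = 272123.04
Insurance premium = 0.6% × 272123.04 = 1632.74
Import duty = 272123.04 × 12.2% = 33199.01

CIF value: CAD 272123.04; import duty: CAD 33199.01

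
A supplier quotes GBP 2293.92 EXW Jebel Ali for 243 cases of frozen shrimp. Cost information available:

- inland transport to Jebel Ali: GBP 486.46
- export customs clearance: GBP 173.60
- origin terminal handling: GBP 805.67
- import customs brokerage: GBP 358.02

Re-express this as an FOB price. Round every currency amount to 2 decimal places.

Not relevant to the conversion: brokerage — on the buyer under both terms; not part of either seller's price.
From EXW to FOB, the seller additionally bears: inland to port, export clearance, origin terminal.
FOB price = 2293.92 + 486.46 + 173.60 + 805.67 = 3759.65

FOB price: GBP 3759.65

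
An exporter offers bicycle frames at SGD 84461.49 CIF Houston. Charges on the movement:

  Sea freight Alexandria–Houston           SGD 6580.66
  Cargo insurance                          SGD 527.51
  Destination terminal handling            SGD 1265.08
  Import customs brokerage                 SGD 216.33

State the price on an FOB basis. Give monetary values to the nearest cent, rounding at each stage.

FOB price: SGD 77353.32

Not relevant to the conversion: brokerage, destination terminal — on the buyer under both terms; not part of either seller's price.
From CIF to FOB, the seller no longer bears: freight, insurance.
FOB price = 84461.49 − 6580.66 − 527.51 = 77353.32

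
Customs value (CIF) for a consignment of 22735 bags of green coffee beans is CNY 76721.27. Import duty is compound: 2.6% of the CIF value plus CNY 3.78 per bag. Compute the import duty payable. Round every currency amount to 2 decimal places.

Ad valorem component: 76721.27 × 2.6% = 1994.75
Specific component: 22735 × 3.78 = 85938.30
Import duty = 1994.75 + 85938.30 = 87933.05

Import duty: CNY 87933.05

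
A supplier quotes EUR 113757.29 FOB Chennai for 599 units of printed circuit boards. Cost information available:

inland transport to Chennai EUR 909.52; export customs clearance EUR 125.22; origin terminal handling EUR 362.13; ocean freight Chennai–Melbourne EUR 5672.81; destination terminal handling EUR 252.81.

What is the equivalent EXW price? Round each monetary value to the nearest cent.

Not relevant to the conversion: freight, destination terminal — on the buyer under both terms; not part of either seller's price.
From FOB to EXW, the seller no longer bears: inland to port, export clearance, origin terminal.
EXW price = 113757.29 − 909.52 − 125.22 − 362.13 = 112360.42

EXW price: EUR 112360.42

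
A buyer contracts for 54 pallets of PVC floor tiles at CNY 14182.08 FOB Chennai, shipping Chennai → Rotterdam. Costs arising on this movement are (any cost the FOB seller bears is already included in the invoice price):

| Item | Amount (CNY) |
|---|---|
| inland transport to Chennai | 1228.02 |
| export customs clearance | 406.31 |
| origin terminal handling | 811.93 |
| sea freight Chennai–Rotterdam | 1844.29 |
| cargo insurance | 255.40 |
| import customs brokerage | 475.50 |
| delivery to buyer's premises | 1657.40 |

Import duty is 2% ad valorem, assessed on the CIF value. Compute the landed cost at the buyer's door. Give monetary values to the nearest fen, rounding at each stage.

Total landed cost: CNY 18740.31

FOB: the seller bears costs until goods are on board at the origin port; the buyer bears freight, insurance and all costs thereafter.
Already in the invoice (seller's account under FOB): inland to port, export clearance, origin terminal — exclude.
CIF value = FOB price + freight + insurance = 14182.08 + 1844.29 + 255.40 = 16281.77
Import duty = 16281.77 × 2% = 325.64
Buyer bears: freight 1844.29 + insurance 255.40 + brokerage 475.50 + delivery 1657.40 + duty 325.64 = 4558.23
Landed cost = invoice 14182.08 + 4558.23 = 18740.31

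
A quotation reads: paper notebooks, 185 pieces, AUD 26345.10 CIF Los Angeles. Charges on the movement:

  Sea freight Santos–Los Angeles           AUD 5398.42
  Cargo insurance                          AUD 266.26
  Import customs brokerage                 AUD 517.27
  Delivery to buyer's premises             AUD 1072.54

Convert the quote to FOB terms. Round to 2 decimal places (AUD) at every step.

FOB price: AUD 20680.42

Not relevant to the conversion: delivery, brokerage — on the buyer under both terms; not part of either seller's price.
From CIF to FOB, the seller no longer bears: freight, insurance.
FOB price = 26345.10 − 5398.42 − 266.26 = 20680.42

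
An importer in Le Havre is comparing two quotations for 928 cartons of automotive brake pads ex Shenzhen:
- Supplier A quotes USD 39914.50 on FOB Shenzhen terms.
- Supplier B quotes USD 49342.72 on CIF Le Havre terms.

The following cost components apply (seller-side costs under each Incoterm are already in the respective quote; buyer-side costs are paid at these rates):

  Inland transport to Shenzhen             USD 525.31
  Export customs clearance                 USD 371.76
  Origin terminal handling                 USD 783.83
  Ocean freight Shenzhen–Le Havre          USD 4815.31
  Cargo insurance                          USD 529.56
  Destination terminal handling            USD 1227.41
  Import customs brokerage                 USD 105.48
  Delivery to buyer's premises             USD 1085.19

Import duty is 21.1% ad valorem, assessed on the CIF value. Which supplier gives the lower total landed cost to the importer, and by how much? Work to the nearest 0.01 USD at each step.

Supplier A (FOB):
CIF value = FOB price + freight + insurance = 39914.50 + 4815.31 + 529.56 = 45259.37
Import duty = 45259.37 × 21.1% = 9549.73
Buyer bears (A): 4815.31 + 529.56 + 1227.41 + 105.48 + 1085.19 = 7762.95
Landed cost (A) = invoice 39914.50 + 7762.95 + duty 9549.73 = 57227.18
Supplier B (CIF):
The CIF price already equals the CIF value: 49342.72
Import duty = 49342.72 × 21.1% = 10411.31
Buyer bears (B): 1227.41 + 105.48 + 1085.19 = 2418.08
Landed cost (B) = invoice 49342.72 + 2418.08 + duty 10411.31 = 62172.11
Difference = |57227.18 − 62172.11| = 4944.93

Supplier A is cheaper by USD 4944.93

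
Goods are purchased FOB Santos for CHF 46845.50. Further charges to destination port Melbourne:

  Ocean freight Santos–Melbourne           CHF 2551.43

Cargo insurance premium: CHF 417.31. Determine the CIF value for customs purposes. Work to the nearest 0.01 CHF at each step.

CIF = FOB price + freight + insurance
CIF = 46845.50 + 2551.43 + 417.31 = 49814.24

CIF value: CHF 49814.24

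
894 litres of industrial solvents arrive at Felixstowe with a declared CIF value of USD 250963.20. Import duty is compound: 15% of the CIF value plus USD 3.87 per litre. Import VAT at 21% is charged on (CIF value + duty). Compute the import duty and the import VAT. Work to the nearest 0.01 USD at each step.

Ad valorem component: 250963.20 × 15% = 37644.48
Specific component: 894 × 3.87 = 3459.78
Import duty = 37644.48 + 3459.78 = 41104.26
VAT base = CIF + duty = 250963.20 + 41104.26 = 292067.46
Import VAT = 292067.46 × 21% = 61334.17

Import duty: USD 41104.26; import VAT: USD 61334.17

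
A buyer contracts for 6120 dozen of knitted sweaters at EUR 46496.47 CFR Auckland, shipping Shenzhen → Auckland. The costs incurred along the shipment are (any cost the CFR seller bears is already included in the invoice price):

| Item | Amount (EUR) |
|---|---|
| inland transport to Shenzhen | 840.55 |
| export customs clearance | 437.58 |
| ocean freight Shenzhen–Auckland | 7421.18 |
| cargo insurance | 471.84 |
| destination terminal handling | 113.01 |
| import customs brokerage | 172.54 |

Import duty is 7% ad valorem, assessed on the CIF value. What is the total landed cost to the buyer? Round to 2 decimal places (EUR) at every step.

Total landed cost: EUR 50541.64

CFR: the seller pays costs through ocean freight to the destination port, but not insurance.
Already in the invoice (seller's account under CFR): inland to port, export clearance, freight — exclude.
CIF value = CFR price + insurance = 46496.47 + 471.84 = 46968.31
Import duty = 46968.31 × 7% = 3287.78
Buyer bears: insurance 471.84 + destination terminal 113.01 + brokerage 172.54 + duty 3287.78 = 4045.17
Landed cost = invoice 46496.47 + 4045.17 = 50541.64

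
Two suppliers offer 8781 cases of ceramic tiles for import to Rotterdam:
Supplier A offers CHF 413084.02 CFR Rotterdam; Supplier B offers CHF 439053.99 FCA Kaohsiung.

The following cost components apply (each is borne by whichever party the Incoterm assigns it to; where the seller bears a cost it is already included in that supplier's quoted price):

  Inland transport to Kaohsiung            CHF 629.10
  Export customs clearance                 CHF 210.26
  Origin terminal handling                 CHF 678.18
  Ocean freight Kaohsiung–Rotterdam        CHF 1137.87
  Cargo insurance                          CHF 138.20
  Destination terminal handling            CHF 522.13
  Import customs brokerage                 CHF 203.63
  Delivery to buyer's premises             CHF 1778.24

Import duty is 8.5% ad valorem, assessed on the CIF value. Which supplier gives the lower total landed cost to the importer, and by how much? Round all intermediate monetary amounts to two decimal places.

Supplier A is cheaper by CHF 30147.83

Supplier A (CFR):
CIF value = CFR price + insurance = 413084.02 + 138.20 = 413222.22
Import duty = 413222.22 × 8.5% = 35123.89
Buyer bears (A): 138.20 + 522.13 + 203.63 + 1778.24 = 2642.20
Landed cost (A) = invoice 413084.02 + 2642.20 + duty 35123.89 = 450850.11
Supplier B (FCA):
CIF value = FCA price + origin terminal + freight + insurance = 439053.99 + 678.18 + 1137.87 + 138.20 = 441008.24
Import duty = 441008.24 × 8.5% = 37485.70
Buyer bears (B): 678.18 + 1137.87 + 138.20 + 522.13 + 203.63 + 1778.24 = 4458.25
Landed cost (B) = invoice 439053.99 + 4458.25 + duty 37485.70 = 480997.94
Difference = |450850.11 − 480997.94| = 30147.83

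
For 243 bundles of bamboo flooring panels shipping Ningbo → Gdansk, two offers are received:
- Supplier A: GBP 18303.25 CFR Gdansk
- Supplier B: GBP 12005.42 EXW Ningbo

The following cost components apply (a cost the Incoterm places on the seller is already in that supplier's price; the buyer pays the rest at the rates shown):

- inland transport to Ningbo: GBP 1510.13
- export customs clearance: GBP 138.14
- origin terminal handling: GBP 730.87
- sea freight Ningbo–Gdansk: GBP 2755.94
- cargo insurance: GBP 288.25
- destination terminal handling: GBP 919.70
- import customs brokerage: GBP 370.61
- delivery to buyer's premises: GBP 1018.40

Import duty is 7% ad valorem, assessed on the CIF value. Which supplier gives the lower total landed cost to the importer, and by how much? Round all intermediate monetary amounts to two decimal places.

Supplier B is cheaper by GBP 1244.15

Supplier A (CFR):
CIF value = CFR price + insurance = 18303.25 + 288.25 = 18591.50
Import duty = 18591.50 × 7% = 1301.41
Buyer bears (A): 288.25 + 919.70 + 370.61 + 1018.40 = 2596.96
Landed cost (A) = invoice 18303.25 + 2596.96 + duty 1301.41 = 22201.62
Supplier B (EXW):
CIF value = EXW price + inland to port + export clearance + origin terminal + freight + insurance = 12005.42 + 1510.13 + 138.14 + 730.87 + 2755.94 + 288.25 = 17428.75
Import duty = 17428.75 × 7% = 1220.01
Buyer bears (B): 1510.13 + 138.14 + 730.87 + 2755.94 + 288.25 + 919.70 + 370.61 + 1018.40 = 7732.04
Landed cost (B) = invoice 12005.42 + 7732.04 + duty 1220.01 = 20957.47
Difference = |22201.62 − 20957.47| = 1244.15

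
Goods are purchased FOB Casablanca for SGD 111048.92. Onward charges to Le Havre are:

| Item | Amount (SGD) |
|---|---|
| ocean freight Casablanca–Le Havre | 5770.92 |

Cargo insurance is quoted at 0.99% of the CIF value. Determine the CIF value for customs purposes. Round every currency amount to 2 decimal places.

CIF value: SGD 117987.92

Let C be the CIF value. C = FOB price + freight + 0.99% × C
C − 0.99% × C = 111048.92 + 5770.92
0.9901 × C = 116819.84
C = 116819.84 / 0.9901 = 117987.92
Insurance premium = 0.99% × 117987.92 = 1168.08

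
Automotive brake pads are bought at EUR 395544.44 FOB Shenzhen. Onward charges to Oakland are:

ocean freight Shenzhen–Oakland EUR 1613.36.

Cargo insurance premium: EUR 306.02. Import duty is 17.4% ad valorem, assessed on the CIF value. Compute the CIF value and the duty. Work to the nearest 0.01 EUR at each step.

CIF = FOB price + freight + insurance
CIF = 395544.44 + 1613.36 + 306.02 = 397463.82
Import duty = 397463.82 × 17.4% = 69158.70

CIF value: EUR 397463.82; import duty: EUR 69158.70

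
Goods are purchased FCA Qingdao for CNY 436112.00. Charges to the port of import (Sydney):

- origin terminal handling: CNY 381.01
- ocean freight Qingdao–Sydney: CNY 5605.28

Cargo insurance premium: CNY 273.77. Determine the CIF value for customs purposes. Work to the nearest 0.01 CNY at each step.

CIF = FCA price + pre-shipment costs + freight + insurance
CIF = 436112.00 + 381.01 + 5605.28 + 273.77 = 442372.06

CIF value: CNY 442372.06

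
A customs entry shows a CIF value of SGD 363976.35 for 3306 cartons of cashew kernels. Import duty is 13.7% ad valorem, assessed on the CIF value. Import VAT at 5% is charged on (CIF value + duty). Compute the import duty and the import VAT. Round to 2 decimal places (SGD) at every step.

Import duty = 363976.35 × 13.7% = 49864.76
VAT base = CIF + duty = 363976.35 + 49864.76 = 413841.11
Import VAT = 413841.11 × 5% = 20692.06

Import duty: SGD 49864.76; import VAT: SGD 20692.06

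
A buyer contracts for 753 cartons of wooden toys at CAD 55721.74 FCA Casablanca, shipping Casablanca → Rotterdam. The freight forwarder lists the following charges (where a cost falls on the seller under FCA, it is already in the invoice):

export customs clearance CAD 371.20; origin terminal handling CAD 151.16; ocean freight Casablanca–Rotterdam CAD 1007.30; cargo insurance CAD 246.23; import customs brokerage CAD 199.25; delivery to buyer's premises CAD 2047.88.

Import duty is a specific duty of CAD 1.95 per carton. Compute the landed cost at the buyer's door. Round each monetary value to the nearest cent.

Total landed cost: CAD 60841.91

FCA: the seller delivers export-cleared goods to the carrier; the buyer bears costs from that point.
Already in the invoice (seller's account under FCA): export clearance — exclude.
CIF value = FCA price + origin terminal + freight + insurance = 55721.74 + 151.16 + 1007.30 + 246.23 = 57126.43
Import duty = 753 × 1.95 = 1468.35
Buyer bears: origin terminal 151.16 + freight 1007.30 + insurance 246.23 + brokerage 199.25 + delivery 2047.88 + duty 1468.35 = 5120.17
Landed cost = invoice 55721.74 + 5120.17 = 60841.91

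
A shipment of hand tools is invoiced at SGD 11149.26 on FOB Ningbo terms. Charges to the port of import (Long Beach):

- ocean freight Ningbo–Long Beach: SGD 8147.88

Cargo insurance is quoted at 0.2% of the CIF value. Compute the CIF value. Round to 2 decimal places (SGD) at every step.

Let C be the CIF value. C = FOB price + freight + 0.2% × C
C − 0.2% × C = 11149.26 + 8147.88
0.998 × C = 19297.14
C = 19297.14 / 0.998 = 19335.81
Insurance premium = 0.2% × 19335.81 = 38.67

CIF value: SGD 19335.81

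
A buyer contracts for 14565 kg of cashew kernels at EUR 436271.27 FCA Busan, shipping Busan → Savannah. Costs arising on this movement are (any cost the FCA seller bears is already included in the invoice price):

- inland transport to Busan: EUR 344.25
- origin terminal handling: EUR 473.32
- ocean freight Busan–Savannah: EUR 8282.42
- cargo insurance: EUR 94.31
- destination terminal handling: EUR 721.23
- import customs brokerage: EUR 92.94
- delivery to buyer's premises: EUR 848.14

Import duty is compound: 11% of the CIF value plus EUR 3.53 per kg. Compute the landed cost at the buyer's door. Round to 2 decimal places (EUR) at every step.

Total landed cost: EUR 547161.43

FCA: the seller delivers export-cleared goods to the carrier; the buyer bears costs from that point.
Already in the invoice (seller's account under FCA): inland to port — exclude.
CIF value = FCA price + origin terminal + freight + insurance = 436271.27 + 473.32 + 8282.42 + 94.31 = 445121.32
Ad valorem component: 445121.32 × 11% = 48963.35
Specific component: 14565 × 3.53 = 51414.45
Import duty = 48963.35 + 51414.45 = 100377.80
Buyer bears: origin terminal 473.32 + freight 8282.42 + insurance 94.31 + destination terminal 721.23 + brokerage 92.94 + delivery 848.14 + duty 100377.80 = 110890.16
Landed cost = invoice 436271.27 + 110890.16 = 547161.43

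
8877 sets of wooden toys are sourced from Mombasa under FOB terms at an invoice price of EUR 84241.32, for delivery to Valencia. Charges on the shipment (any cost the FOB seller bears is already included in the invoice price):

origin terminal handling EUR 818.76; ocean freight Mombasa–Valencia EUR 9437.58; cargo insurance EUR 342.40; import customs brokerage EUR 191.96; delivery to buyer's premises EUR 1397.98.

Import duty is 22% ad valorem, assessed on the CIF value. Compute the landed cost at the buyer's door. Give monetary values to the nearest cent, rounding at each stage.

Total landed cost: EUR 116295.93

FOB: the seller bears costs until goods are on board at the origin port; the buyer bears freight, insurance and all costs thereafter.
Already in the invoice (seller's account under FOB): origin terminal — exclude.
CIF value = FOB price + freight + insurance = 84241.32 + 9437.58 + 342.40 = 94021.30
Import duty = 94021.30 × 22% = 20684.69
Buyer bears: freight 9437.58 + insurance 342.40 + brokerage 191.96 + delivery 1397.98 + duty 20684.69 = 32054.61
Landed cost = invoice 84241.32 + 32054.61 = 116295.93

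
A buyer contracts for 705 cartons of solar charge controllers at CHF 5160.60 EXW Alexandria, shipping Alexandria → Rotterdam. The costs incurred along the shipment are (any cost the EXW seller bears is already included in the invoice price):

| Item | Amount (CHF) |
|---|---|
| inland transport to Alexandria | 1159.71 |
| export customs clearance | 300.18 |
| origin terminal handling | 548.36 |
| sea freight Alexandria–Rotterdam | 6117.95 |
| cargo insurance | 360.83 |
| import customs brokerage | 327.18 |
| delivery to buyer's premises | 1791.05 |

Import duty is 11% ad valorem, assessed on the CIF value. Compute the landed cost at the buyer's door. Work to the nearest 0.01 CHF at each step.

Total landed cost: CHF 17267.10

EXW: the seller makes goods available at their premises; the buyer bears all onward costs.
CIF value = EXW price + inland to port + export clearance + origin terminal + freight + insurance = 5160.60 + 1159.71 + 300.18 + 548.36 + 6117.95 + 360.83 = 13647.63
Import duty = 13647.63 × 11% = 1501.24
Buyer bears: inland to port 1159.71 + export clearance 300.18 + origin terminal 548.36 + freight 6117.95 + insurance 360.83 + brokerage 327.18 + delivery 1791.05 + duty 1501.24 = 12106.50
Landed cost = invoice 5160.60 + 12106.50 = 17267.10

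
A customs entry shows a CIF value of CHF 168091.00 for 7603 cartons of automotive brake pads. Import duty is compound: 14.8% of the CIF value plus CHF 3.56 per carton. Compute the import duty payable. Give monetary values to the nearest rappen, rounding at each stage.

Import duty: CHF 51944.15

Ad valorem component: 168091.00 × 14.8% = 24877.47
Specific component: 7603 × 3.56 = 27066.68
Import duty = 24877.47 + 27066.68 = 51944.15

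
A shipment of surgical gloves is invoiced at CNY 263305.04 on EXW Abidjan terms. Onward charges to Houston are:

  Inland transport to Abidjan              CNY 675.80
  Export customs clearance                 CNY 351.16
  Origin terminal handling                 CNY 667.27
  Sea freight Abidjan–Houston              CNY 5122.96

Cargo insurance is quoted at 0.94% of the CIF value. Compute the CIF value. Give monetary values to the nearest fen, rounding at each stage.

Let C be the CIF value. C = EXW price + pre-shipment costs + freight + 0.94% × C
C − 0.94% × C = 263305.04 + 675.80 + 351.16 + 667.27 + 5122.96
0.9906 × C = 270122.23
C = 270122.23 / 0.9906 = 272685.47
Insurance premium = 0.94% × 272685.47 = 2563.24

CIF value: CNY 272685.47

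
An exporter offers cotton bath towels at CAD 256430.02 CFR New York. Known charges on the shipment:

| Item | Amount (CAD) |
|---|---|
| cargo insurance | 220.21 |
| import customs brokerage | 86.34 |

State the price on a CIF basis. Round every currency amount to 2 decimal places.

CIF price: CAD 256650.23

Not relevant to the conversion: brokerage — on the buyer under both terms; not part of either seller's price.
From CFR to CIF, the seller additionally bears: insurance.
CIF price = 256430.02 + 220.21 = 256650.23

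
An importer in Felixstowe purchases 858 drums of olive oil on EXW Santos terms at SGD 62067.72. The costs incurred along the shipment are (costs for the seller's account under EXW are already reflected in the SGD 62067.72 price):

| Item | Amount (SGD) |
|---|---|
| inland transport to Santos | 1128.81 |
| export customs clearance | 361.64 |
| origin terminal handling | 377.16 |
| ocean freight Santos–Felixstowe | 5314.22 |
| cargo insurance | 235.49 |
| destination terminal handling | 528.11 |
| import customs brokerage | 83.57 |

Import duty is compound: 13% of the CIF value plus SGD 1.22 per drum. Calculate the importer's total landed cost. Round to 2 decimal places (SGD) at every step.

EXW: the seller makes goods available at their premises; the buyer bears all onward costs.
CIF value = EXW price + inland to port + export clearance + origin terminal + freight + insurance = 62067.72 + 1128.81 + 361.64 + 377.16 + 5314.22 + 235.49 = 69485.04
Ad valorem component: 69485.04 × 13% = 9033.06
Specific component: 858 × 1.22 = 1046.76
Import duty = 9033.06 + 1046.76 = 10079.82
Buyer bears: inland to port 1128.81 + export clearance 361.64 + origin terminal 377.16 + freight 5314.22 + insurance 235.49 + destination terminal 528.11 + brokerage 83.57 + duty 10079.82 = 18108.82
Landed cost = invoice 62067.72 + 18108.82 = 80176.54

Total landed cost: SGD 80176.54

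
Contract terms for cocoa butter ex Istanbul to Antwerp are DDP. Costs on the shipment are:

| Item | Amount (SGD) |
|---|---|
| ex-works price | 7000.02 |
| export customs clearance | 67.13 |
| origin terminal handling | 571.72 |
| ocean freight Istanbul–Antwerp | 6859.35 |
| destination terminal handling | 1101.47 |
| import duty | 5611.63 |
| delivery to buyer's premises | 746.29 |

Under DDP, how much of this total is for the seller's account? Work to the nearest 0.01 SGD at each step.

DDP: the seller bears all costs including import duty.
Seller's account: goods 7000.02 + export clearance 67.13 + origin terminal 571.72 + freight 6859.35 + destination terminal 1101.47 + duty 5611.63 + delivery 746.29 = 21957.61
Buyer's account: 0.00

Seller's account: SGD 21957.61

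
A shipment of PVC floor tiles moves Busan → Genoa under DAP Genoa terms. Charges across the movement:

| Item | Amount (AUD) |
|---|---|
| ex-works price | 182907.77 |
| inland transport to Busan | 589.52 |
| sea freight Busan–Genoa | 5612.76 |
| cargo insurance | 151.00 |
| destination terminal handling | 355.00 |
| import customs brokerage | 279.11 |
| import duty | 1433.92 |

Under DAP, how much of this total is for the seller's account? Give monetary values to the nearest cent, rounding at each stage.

DAP: the seller bears all costs to the named destination except import duty and clearance.
Seller's account: goods 182907.77 + inland to port 589.52 + freight 5612.76 + insurance 151.00 + destination terminal 355.00 = 189616.05
Buyer's account: brokerage 279.11 + duty 1433.92 = 1713.03

Seller's account: AUD 189616.05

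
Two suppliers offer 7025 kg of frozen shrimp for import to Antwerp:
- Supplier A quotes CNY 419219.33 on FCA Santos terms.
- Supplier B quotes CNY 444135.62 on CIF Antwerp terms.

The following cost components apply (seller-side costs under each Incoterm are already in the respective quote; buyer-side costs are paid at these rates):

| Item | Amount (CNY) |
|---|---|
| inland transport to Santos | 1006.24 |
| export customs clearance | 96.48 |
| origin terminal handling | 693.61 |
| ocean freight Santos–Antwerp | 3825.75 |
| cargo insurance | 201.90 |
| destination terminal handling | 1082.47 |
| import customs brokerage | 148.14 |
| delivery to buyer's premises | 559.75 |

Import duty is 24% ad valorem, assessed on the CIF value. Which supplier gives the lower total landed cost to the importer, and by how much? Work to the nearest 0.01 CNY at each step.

Supplier A is cheaper by CNY 25041.84

Supplier A (FCA):
CIF value = FCA price + origin terminal + freight + insurance = 419219.33 + 693.61 + 3825.75 + 201.90 = 423940.59
Import duty = 423940.59 × 24% = 101745.74
Buyer bears (A): 693.61 + 3825.75 + 201.90 + 1082.47 + 148.14 + 559.75 = 6511.62
Landed cost (A) = invoice 419219.33 + 6511.62 + duty 101745.74 = 527476.69
Supplier B (CIF):
The CIF price already equals the CIF value: 444135.62
Import duty = 444135.62 × 24% = 106592.55
Buyer bears (B): 1082.47 + 148.14 + 559.75 = 1790.36
Landed cost (B) = invoice 444135.62 + 1790.36 + duty 106592.55 = 552518.53
Difference = |527476.69 − 552518.53| = 25041.84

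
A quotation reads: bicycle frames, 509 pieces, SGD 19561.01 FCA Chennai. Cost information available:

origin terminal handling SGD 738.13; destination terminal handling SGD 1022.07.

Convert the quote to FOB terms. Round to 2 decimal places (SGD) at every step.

FOB price: SGD 20299.14

Not relevant to the conversion: destination terminal — on the buyer under both terms; not part of either seller's price.
From FCA to FOB, the seller additionally bears: origin terminal.
FOB price = 19561.01 + 738.13 = 20299.14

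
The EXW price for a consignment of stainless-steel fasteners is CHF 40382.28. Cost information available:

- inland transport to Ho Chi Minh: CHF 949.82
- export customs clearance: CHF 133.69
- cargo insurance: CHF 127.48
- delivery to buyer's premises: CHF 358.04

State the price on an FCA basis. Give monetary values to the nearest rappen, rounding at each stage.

Not relevant to the conversion: insurance, delivery — on the buyer under both terms; not part of either seller's price.
From EXW to FCA, the seller additionally bears: inland to port, export clearance.
FCA price = 40382.28 + 949.82 + 133.69 = 41465.79

FCA price: CHF 41465.79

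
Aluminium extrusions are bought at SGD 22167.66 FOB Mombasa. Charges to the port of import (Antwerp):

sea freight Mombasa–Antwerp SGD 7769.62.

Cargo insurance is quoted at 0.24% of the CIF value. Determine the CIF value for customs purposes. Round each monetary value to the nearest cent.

CIF value: SGD 30009.30

Let C be the CIF value. C = FOB price + freight + 0.24% × C
C − 0.24% × C = 22167.66 + 7769.62
0.9976 × C = 29937.28
C = 29937.28 / 0.9976 = 30009.30
Insurance premium = 0.24% × 30009.30 = 72.02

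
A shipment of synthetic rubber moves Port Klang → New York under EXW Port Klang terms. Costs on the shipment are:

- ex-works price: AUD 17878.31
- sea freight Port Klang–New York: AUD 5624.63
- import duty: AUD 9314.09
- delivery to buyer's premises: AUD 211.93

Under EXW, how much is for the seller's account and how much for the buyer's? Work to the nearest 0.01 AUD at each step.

Seller: AUD 17878.31; buyer: AUD 15150.65

EXW: the seller makes goods available at their premises; the buyer bears all onward costs.
Seller's account: goods 17878.31 = 17878.31
Buyer's account: freight 5624.63 + duty 9314.09 + delivery 211.93 = 15150.65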